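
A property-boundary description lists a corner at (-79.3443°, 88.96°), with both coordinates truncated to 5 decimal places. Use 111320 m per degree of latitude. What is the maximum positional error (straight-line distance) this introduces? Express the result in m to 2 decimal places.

Truncating at 5 decimal places can drop up to a full unit in the last place, so each coordinate may be off by as much as 1e-05°.
N–S: 1e-05° × 111320 m/° = 1.1132 m.
E–W at 79.3443°: 1e-05° × 111320 × cos 79.3443° = 1e-05 × 111320 × 0.1849 ≈ 0.205838 m.
Combining orthogonally: (1.1132² + 0.205838²)^½ ≈ 1.13207 m.

1.13 m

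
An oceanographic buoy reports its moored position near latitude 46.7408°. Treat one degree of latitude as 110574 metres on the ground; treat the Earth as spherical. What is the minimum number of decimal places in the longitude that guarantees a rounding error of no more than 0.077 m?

6 decimal places

At 46.7408° one degree of longitude covers 110574 × cos 46.7408° ≈ 110574 × 0.6853 ≈ 75776.4 m.
Rounding to N decimal places gives at most 0.5 × 10⁻ᴺ degrees of error, i.e. 0.5 × 10⁻ᴺ × 75776.4 m.
Need 0.5 × 75776.4 × 10⁻ᴺ ≤ 0.077 → 10⁻ᴺ ≤ 2.032e-06, so N ≥ 5.69.
N = 5 would give 0.379 m (too coarse); N = 6 gives 0.0379 m ≤ 0.077 m.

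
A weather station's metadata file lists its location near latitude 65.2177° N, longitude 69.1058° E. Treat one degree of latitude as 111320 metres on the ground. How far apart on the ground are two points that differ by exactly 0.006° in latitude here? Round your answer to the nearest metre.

0.006° × 111320 m/° = 667.92 m.

668 metres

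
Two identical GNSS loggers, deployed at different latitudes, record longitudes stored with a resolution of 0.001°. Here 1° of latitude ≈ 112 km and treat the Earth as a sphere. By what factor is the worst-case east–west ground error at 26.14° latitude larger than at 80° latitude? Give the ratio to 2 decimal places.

With a 0.001° grid the true value lies within half a step, ±0.001°/2 = ±0.0005°, of the stored one.
At 26.14°: 0.0005° × 112000 × cos 26.14° = 0.0005 × 112000 × 0.8977 ≈ 50.272 m.
Error at 80° = 0.0005° × 112000 × cos 80° ≈ 56 × 0.1736 = 9.7243 m.
Ratio: 50.272 / 9.7243 = cos 26.14° / cos 80° ≈ 5.1698.

5.17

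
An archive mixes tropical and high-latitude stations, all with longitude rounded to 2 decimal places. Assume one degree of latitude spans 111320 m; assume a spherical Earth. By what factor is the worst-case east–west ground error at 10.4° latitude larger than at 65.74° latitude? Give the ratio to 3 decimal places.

Rounding to 2 decimal places leaves the longitude within ±0.005° of the true value.
At 10.4°: 0.005° × 111320 × cos 10.4° = 0.005 × 111320 × 0.9836 ≈ 547.46 m.
At 65.74°: 0.005° × 111320 × cos 65.74° = 0.005 × 111320 × 0.4109 ≈ 228.69 m.
Ratio: 547.46 / 228.69 = cos 10.4° / cos 65.74° ≈ 2.3938.

2.394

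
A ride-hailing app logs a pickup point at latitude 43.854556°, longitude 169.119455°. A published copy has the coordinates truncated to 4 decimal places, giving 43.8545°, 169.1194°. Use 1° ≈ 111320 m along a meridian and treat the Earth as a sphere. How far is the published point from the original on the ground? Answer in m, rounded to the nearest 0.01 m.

Δlat = 43.854556 − 43.8545 = +0.000056°; Δlon = 169.119455 − 169.1194 = +0.000055°.
N–S: 0.000056° × 111320 m/° = 6.23392 m.
E–W at 43.8545°: 0.000055° × 111320 × cos 43.8545° = 0.000055 × 111320 × 0.7211 ≈ 4.41502 m.
Distance: √(6.23392² + 4.41502²) ≈ 7.63899 m.

7.64 m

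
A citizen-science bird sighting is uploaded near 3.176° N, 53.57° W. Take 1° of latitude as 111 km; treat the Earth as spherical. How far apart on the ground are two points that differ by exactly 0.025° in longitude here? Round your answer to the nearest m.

0.025° of longitude at 3.176° is 0.025 × 111000 × cos 3.176° ≈ 0.025 × 110830 = 2770.74 m.

2771 m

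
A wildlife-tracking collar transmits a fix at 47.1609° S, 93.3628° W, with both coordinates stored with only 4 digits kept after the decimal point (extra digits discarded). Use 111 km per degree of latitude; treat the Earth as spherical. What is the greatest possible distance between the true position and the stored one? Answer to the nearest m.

13 m

Truncating at 4 decimal places can drop up to a full unit in the last place, so each coordinate may be off by as much as 0.0001°.
North–south component: 0.0001° × 111000 = 11.1 m.
Longitude error → 0.0001 × 111000 × cos 47.1609° = 0.0001 × 111000 × 0.6799 ≈ 7.54735 m.
Combining orthogonally: (11.1² + 7.54735²)^½ ≈ 13.4228 m.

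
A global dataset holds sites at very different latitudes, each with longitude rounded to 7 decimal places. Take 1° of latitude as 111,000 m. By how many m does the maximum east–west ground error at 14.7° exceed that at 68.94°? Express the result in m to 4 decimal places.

0.0034 m

Rounding to 7 decimal places leaves the longitude within ±5e-08° of the true value.
Error at 14.7° = 5e-08° × 111000 × cos 14.7° ≈ 0.00555 × 0.9673 = 0.0053683 m.
Error at 68.94° = 5e-08° × 111000 × cos 68.94° ≈ 0.00555 × 0.3593 = 0.0019944 m.
Difference: 0.0053683 − 0.0019944 = 0.003374 m.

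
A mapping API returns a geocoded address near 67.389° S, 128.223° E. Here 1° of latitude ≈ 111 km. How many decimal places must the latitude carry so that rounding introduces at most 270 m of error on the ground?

One degree of latitude covers 111000 m.
Rounding to N decimal places gives at most 0.5 × 10⁻ᴺ degrees of error, i.e. 0.5 × 10⁻ᴺ × 111000 m.
Setting 55500 × 10⁻ᴺ ≤ 270 gives 10ᴺ ≥ 205.6, i.e. N ≥ 2.31.
So 3 decimal places suffice (55.5 m); 2 would allow up to 555 m.

3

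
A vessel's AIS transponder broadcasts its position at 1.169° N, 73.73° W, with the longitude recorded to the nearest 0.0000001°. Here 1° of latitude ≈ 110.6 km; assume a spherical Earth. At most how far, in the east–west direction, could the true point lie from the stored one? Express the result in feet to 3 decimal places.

Rounding to 7 decimal places leaves the longitude within ±5e-08° of the true value.
At latitude 1.169° a degree of longitude spans 110600 m × cos 1.169° = 110600 × 0.9998 ≈ 110577 m.
Maximum E–W displacement: 5e-08 × 110577 = 0.00552885 m.
Converting: 0.00552885 m × 3.2808 ft/m ≈ 0.018139 ft.

0.018 feet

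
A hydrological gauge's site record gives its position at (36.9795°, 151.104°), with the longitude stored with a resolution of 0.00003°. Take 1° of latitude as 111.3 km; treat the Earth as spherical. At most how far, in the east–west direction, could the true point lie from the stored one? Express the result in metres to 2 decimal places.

With a 0.00003° grid the true value lies within half a step, ±0.00003°/2 = ±1.5e-05°, of the stored one.
At latitude 36.9795° a degree of longitude spans 111300 m × cos 36.9795° = 111300 × 0.7989 ≈ 88912.1 m.
East–west error: 1.5e-05° × 88912.1 m/° ≈ 1.33368 m.

1.33 metres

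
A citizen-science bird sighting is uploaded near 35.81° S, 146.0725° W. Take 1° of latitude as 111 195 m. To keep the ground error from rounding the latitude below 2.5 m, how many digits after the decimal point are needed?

5 decimal places

One degree of latitude covers 111195 m.
N decimal places → at most half a unit in the last place, 0.5 × 10⁻ᴺ° = 111195/2 × 10⁻ᴺ m.
Setting 55597.5 × 10⁻ᴺ ≤ 2.5 gives 10ᴺ ≥ 2.224e+04, i.e. N ≥ 4.35.
N = 4 would give 5.56 m (too coarse); N = 5 gives 0.556 m ≤ 2.5 m.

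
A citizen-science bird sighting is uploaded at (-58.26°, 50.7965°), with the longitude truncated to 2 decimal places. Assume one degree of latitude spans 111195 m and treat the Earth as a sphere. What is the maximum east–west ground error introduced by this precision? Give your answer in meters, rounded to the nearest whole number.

Truncating at 2 decimal places can drop up to a full unit in the last place, so the longitude may be off by as much as 0.01°.
At latitude 58.26° a degree of longitude spans 111195 m × cos 58.26° = 111195 × 0.5261 ≈ 58495.9 m.
East–west error: 0.01° × 58495.9 m/° ≈ 584.959 m.

585 meters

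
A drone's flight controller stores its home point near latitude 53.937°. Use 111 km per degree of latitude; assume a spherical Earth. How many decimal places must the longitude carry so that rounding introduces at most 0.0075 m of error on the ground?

7 decimal places

At 53.937° one degree of longitude covers 111000 × cos 53.937° ≈ 111000 × 0.5887 ≈ 65342.9 m.
With N decimal places the half-ulp bound is 0.5·10⁻ᴺ°, or 0.5·10⁻ᴺ × 65342.9 m on the ground.
Setting 32671.4 × 10⁻ᴺ ≤ 0.0075 gives 10ᴺ ≥ 4.356e+06, i.e. N ≥ 6.64.
N = 6 would give 0.0327 m (too coarse); N = 7 gives 0.00327 m ≤ 0.0075 m.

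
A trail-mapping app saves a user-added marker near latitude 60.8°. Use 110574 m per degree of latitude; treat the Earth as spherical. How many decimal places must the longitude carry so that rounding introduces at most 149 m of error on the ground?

At 60.8° one degree of longitude covers 110574 × cos 60.8° ≈ 110574 × 0.4879 ≈ 53944.6 m.
Rounding to N decimal places gives at most 0.5 × 10⁻ᴺ degrees of error, i.e. 0.5 × 10⁻ᴺ × 53944.6 m.
Setting 26972.3 × 10⁻ᴺ ≤ 149 gives 10ᴺ ≥ 181, i.e. N ≥ 2.26.
At 2 places the error can reach 270 m, but 3 places keeps it to 27 m.

3 decimal places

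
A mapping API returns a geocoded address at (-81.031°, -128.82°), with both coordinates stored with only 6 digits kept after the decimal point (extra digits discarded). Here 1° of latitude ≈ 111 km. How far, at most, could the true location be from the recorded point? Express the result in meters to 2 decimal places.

0.11 meters

Truncating at 6 decimal places can drop up to a full unit in the last place, so each coordinate may be off by as much as 1e-06°.
N–S: 1e-06° × 111000 m/° = 0.111 m.
Longitude error → 1e-06 × 111000 × cos 81.031° = 1e-06 × 111000 × 0.1559 ≈ 0.0173049 m.
The two errors are perpendicular, so the maximum displacement is √(0.111² + 0.0173049²) ≈ 0.112341 m.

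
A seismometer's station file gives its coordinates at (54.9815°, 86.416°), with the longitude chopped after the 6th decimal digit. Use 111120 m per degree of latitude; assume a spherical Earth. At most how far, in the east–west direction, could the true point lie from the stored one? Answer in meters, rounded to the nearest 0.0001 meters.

Truncating at 6 decimal places can drop up to a full unit in the last place, so the longitude may be off by as much as 1e-06°.
One degree of longitude at 54.9815° is 111120 × cos 54.9815° ≈ 111120 × 0.5738 = 63765.2 m.
East–west error: 1e-06° × 63765.2 m/° ≈ 0.0637652 m.

0.0638 meters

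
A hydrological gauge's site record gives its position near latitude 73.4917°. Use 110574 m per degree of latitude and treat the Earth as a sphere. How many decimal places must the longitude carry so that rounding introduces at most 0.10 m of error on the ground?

6 decimal places

At 73.4917° one degree of longitude covers 110574 × cos 73.4917° ≈ 110574 × 0.2842 ≈ 31420.1 m.
N decimal places → at most half a unit in the last place, 0.5 × 10⁻ᴺ° = 31420.1/2 × 10⁻ᴺ m.
Setting 15710 × 10⁻ᴺ ≤ 0.10 gives 10ᴺ ≥ 1.571e+05, i.e. N ≥ 5.20.
So 6 decimal places suffice (0.0157 m); 5 would allow up to 0.157 m.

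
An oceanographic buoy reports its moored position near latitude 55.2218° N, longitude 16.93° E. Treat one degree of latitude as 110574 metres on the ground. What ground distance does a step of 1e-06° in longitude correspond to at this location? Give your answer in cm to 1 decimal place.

One degree of longitude here spans 110574 × cos 55.2218° = 110574 × 0.5704 ≈ 63071.5 m; 1e-06° of that is 0.0630715 m.
That is 0.0630715 m = 6.3072 cm.

6.3 cm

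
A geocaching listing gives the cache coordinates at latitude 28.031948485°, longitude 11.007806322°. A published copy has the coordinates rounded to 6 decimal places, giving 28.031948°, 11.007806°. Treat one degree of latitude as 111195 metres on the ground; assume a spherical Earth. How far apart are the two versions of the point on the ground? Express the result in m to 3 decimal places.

The latitude changed by +0.000000485° and the longitude by +0.000000322°.
N–S: 0.000000485° × 111195 m/° = 0.0539296 m.
E–W at 28.0319°: 0.000000322° × 111195 × cos 28.0319° = 0.000000322 × 111195 × 0.8827 ≈ 0.0316044 m.
Hypotenuse of the two orthogonal shifts: √(0.0539296² + 0.0316044²) = 0.0625079 m.

0.063 m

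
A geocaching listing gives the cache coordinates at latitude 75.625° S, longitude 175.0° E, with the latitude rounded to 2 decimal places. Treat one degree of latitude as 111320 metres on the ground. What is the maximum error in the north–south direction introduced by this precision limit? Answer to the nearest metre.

Rounding to 2 decimal places leaves the latitude within ±0.005° of the true value.
Along the meridian that is 0.005° × 111320 m/° = 556.6 m.

557 metres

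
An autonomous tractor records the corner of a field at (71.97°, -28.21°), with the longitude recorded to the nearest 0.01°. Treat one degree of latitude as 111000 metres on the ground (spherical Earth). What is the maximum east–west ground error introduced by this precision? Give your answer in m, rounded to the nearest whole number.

172 m

Rounding to 2 decimal places leaves the longitude within ±0.005° of the true value.
Parallels shrink by cos φ, so at 71.97° a degree of longitude is 111000 × 0.3095 ≈ 34356.2 m.
East–west error: 0.005° × 34356.2 m/° ≈ 171.781 m.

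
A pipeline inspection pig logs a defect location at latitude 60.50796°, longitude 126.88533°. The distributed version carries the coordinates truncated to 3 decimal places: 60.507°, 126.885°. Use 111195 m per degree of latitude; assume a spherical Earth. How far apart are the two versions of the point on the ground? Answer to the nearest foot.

The latitude changed by +0.00096° and the longitude by +0.00033°.
North–south shift: 0.00096 × 111195 = 106.747 m.
E–W at 60.507°: 0.00033° × 111195 × cos 60.507° = 0.00033 × 111195 × 0.4923 ≈ 18.0653 m.
Combined displacement = (106.747² + 18.0653²)^½ ≈ 108.265 m.
Converting: 108.265 m × 3.2808 ft/m ≈ 355.2 ft.

355 feet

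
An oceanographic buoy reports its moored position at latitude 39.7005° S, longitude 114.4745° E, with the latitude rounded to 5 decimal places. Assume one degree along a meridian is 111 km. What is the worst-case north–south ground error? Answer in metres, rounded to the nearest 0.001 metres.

Rounding to 5 decimal places leaves the latitude within ±5e-06° of the true value.
So the N–S error is at most 5e-06 × 111000 = 0.555 m.

0.555 metres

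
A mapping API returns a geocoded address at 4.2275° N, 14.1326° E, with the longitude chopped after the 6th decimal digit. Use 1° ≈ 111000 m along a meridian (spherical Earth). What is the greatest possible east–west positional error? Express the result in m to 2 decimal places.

Truncating at 6 decimal places can drop up to a full unit in the last place, so the longitude may be off by as much as 1e-06°.
One degree of longitude at 4.2275° is 111000 × cos 4.2275° ≈ 111000 × 0.9973 = 110698 m.
Maximum E–W displacement: 1e-06 × 110698 = 0.110698 m.

0.11 m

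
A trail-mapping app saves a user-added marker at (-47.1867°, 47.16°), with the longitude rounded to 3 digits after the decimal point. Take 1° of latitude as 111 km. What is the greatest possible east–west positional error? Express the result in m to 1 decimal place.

37.7 m

Rounding to 3 decimal places leaves the longitude within ±0.0005° of the true value.
At latitude 47.1867° a degree of longitude spans 111000 m × cos 47.1867° = 111000 × 0.6796 ≈ 75436.9 m.
So at most 0.0005° × 75436.9 ≈ 37.7184 m east–west.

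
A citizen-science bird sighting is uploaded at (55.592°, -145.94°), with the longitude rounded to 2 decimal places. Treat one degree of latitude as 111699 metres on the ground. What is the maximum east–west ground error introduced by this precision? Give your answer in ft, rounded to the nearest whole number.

Rounding to 2 decimal places leaves the longitude within ±0.005° of the true value.
Parallels shrink by cos φ, so at 55.592° a degree of longitude is 111699 × 0.5651 ≈ 63119.1 m.
East–west error: 0.005° × 63119.1 m/° ≈ 315.596 m.
In feet: 315.596 m ÷ 0.3048 ≈ 1035.4 ft.

1035 ft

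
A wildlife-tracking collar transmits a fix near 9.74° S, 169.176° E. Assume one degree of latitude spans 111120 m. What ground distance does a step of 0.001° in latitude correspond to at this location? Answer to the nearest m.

0.001° × 111120 m/° = 111.12 m.

111 m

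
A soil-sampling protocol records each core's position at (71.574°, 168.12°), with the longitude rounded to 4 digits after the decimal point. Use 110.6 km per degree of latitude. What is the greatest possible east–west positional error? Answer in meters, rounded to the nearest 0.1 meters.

Rounding to 4 decimal places leaves the longitude within ±5e-05° of the true value.
One degree of longitude at 71.574° is 110600 × cos 71.574° ≈ 110600 × 0.3161 = 34958.4 m.
East–west error: 5e-05° × 34958.4 m/° ≈ 1.74792 m.

1.7 meters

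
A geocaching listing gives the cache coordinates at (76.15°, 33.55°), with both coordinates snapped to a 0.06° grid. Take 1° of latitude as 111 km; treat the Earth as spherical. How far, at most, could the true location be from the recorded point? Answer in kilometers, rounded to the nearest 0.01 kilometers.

With a 0.06° grid the true value lies within half a step, ±0.06°/2 = ±0.03°, of the stored one.
Latitude error → 0.03 × 111000 = 3330 m along the meridian.
East–west component at 76.15°: 0.03° × 111000 × cos 76.15° ≈ 0.03 × 26571.3 ≈ 797.138 m.
Worst case both components are at the extreme and orthogonal: √(3330² + 797.138²) ≈ 3424.08 m.
That is 3424.08 m = 3.4241 km.

3.42 kilometers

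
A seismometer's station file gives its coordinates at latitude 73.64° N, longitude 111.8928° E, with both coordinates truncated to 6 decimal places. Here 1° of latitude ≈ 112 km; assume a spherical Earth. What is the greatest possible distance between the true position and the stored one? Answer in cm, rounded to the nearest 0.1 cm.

Truncating at 6 decimal places can drop up to a full unit in the last place, so each coordinate may be off by as much as 1e-06°.
Latitude error → 1e-06 × 112000 = 0.112 m along the meridian.
East–west component at 73.64°: 1e-06° × 112000 × cos 73.64° ≈ 1e-06 × 31547.2 ≈ 0.0315472 m.
The two errors are perpendicular, so the maximum displacement is √(0.112² + 0.0315472²) ≈ 0.116358 m.
That is 0.116358 m = 11.636 cm.

11.6 cm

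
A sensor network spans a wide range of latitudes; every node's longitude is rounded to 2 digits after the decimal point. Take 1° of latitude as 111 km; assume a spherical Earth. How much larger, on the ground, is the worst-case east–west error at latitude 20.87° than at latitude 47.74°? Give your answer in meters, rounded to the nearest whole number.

145 meters

Rounding to 2 decimal places leaves the longitude within ±0.005° of the true value.
At 20.87°: 0.005° × 111000 × cos 20.87° = 0.005 × 111000 × 0.9344 ≈ 518.59 m.
Error at 47.74° = 0.005° × 111000 × cos 47.74° ≈ 555 × 0.6725 = 373.24 m.
Difference: 518.59 − 373.24 = 145.35 m.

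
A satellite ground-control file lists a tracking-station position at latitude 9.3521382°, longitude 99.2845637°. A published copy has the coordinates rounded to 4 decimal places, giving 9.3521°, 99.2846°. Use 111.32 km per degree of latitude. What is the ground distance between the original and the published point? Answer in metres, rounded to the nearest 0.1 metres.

Δlat = 9.3521382 − 9.3521 = +0.0000382°; Δlon = 99.2845637 − 99.2846 = -0.0000363°.
North–south shift: 0.0000382 × 111320 = 4.25242 m.
E–W at 9.3521°: -0.0000363° × 111320 × cos 9.3521° = -0.0000363 × 111320 × 0.9867 ≈ -3.98721 m.
Hypotenuse of the two orthogonal shifts: √(4.25242² + 3.98721²) = 5.82932 m.

5.8 metres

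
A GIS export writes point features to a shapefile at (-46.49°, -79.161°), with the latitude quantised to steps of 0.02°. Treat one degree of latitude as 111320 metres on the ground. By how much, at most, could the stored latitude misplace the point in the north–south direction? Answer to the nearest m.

With a 0.02° grid the true value lies within half a step, ±0.02°/2 = ±0.01°, of the stored one.
So the N–S error is at most 0.01 × 111320 = 1113.2 m.

1113 m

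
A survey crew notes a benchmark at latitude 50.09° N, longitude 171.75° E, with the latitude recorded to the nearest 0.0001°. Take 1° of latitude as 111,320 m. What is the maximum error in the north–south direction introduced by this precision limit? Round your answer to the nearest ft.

18 ft

Rounding to 4 decimal places leaves the latitude within ±5e-05° of the true value.
So the N–S error is at most 5e-05 × 111320 = 5.566 m.
Converting: 5.566 m × 3.2808 ft/m ≈ 18.261 ft.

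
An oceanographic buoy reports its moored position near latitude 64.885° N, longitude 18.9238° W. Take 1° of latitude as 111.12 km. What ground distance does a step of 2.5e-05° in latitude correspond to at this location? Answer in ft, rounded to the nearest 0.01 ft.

Along a meridian 2.5e-05° is 2.5e-05 × 111120 = 2.778 m.
In feet: 2.778 m ÷ 0.3048 ≈ 9.1142 ft.

9.11 ft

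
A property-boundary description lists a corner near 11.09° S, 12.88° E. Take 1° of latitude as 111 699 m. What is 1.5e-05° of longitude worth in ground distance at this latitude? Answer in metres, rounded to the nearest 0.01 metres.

1.64 metres

At 11.09° a degree of longitude is 111699 × cos 11.09° ≈ 109613 m, so 1.5e-05° corresponds to 1.6442 m.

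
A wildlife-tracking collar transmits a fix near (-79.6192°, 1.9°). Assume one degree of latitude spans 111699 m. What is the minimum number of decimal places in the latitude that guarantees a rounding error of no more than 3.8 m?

5 decimal places

One degree of latitude covers 111699 m.
Rounding to N decimal places gives at most 0.5 × 10⁻ᴺ degrees of error, i.e. 0.5 × 10⁻ᴺ × 111699 m.
Need 0.5 × 111699 × 10⁻ᴺ ≤ 3.8 → 10⁻ᴺ ≤ 6.804e-05, so N ≥ 4.17.
N = 4 would give 5.58 m (too coarse); N = 5 gives 0.558 m ≤ 3.8 m.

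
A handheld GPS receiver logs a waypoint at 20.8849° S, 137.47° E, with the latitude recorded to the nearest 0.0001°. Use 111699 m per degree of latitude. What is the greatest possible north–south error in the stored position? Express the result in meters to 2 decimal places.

5.58 meters

Rounding to 4 decimal places leaves the latitude within ±5e-05° of the true value.
North–south distance: 5e-05° × 111699 m/° = 5.58495 m.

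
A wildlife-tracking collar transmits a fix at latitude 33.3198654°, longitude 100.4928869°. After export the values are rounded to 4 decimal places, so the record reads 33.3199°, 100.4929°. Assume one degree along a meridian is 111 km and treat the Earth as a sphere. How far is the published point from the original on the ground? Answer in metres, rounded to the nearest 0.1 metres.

4.0 metres

The latitude changed by -0.0000346° and the longitude by -0.0000131°.
N–S: -0.0000346° × 111000 m/° = -3.8406 m.
East–west at this latitude: -0.0000131° × 111000 × cos 33.3199° ≈ -0.0000131 × 92753.4 = -1.21507 m.
Hypotenuse of the two orthogonal shifts: √(3.8406² + 1.21507²) = 4.02823 m.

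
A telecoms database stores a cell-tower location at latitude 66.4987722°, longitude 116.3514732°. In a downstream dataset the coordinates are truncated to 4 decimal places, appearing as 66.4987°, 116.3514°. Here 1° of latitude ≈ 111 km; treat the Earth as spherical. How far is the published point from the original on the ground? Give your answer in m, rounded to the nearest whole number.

The latitude changed by +0.0000722° and the longitude by +0.0000732°.
N–S: 0.0000722° × 111000 m/° = 8.0142 m.
East–west at this latitude: 0.0000732° × 111000 × cos 66.4987° ≈ 0.0000732 × 44263.5 = 3.24008 m.
Hypotenuse of the two orthogonal shifts: √(8.0142² + 3.24008²) = 8.64439 m.

9 m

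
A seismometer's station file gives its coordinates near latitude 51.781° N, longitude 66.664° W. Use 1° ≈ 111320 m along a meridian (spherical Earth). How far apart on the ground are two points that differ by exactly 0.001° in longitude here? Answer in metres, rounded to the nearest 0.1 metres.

68.9 metres

At 51.781° a degree of longitude is 111320 × cos 51.781° ≈ 68870.2 m, so 0.001° corresponds to 68.8702 m.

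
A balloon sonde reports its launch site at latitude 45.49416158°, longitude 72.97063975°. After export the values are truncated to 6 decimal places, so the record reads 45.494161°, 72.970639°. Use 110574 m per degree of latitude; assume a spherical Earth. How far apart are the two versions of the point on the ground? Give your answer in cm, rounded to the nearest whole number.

9 cm

Δlat = 45.49416158 − 45.494161 = +0.00000058°; Δlon = 72.97063975 − 72.970639 = +0.00000075°.
N–S: 0.00000058° × 110574 m/° = 0.0641329 m.
East–west at this latitude: 0.00000075° × 110574 × cos 45.4942° ≈ 0.00000075 × 77510.4 = 0.0581328 m.
Combined displacement = (0.0641329² + 0.0581328²)^½ ≈ 0.086559 m.
That is 0.086559 m = 8.6559 cm.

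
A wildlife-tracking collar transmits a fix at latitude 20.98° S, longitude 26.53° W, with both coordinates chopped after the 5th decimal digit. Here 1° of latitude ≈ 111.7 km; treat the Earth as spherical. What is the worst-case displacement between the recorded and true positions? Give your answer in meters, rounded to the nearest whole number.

Truncating at 5 decimal places can drop up to a full unit in the last place, so each coordinate may be off by as much as 1e-05°.
North–south component: 1e-05° × 111700 = 1.117 m.
Longitude error → 1e-05 × 111700 × cos 20.98° = 1e-05 × 111700 × 0.9337 ≈ 1.04295 m.
The two errors are perpendicular, so the maximum displacement is √(1.117² + 1.04295²) ≈ 1.52821 m.

2 meters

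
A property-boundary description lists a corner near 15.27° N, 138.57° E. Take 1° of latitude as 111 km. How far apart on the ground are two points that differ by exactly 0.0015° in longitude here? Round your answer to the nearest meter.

161 meters

One degree of longitude here spans 111000 × cos 15.27° = 111000 × 0.9647 ≈ 107081 m; 0.0015° of that is 160.622 m.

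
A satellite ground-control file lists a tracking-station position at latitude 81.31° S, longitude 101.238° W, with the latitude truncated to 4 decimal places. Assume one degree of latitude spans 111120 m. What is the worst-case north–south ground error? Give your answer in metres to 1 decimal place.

11.1 metres

Truncating at 4 decimal places can drop up to a full unit in the last place, so the latitude may be off by as much as 0.0001°.
Along the meridian that is 0.0001° × 111120 m/° = 11.112 m.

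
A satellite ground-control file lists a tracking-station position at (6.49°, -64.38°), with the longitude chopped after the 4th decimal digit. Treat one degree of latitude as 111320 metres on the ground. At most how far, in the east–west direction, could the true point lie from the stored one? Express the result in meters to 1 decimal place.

Truncating at 4 decimal places can drop up to a full unit in the last place, so the longitude may be off by as much as 0.0001°.
One degree of longitude at 6.49° is 111320 × cos 6.49° ≈ 111320 × 0.9936 = 110607 m.
East–west error: 0.0001° × 110607 m/° ≈ 11.0607 m.

11.1 meters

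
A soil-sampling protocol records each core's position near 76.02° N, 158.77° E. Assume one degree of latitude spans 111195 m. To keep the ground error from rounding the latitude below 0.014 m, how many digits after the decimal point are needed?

One degree of latitude covers 111195 m.
Rounding to N decimal places gives at most 0.5 × 10⁻ᴺ degrees of error, i.e. 0.5 × 10⁻ᴺ × 111195 m.
Need 0.5 × 111195 × 10⁻ᴺ ≤ 0.014 → 10⁻ᴺ ≤ 2.518e-07, so N ≥ 6.60.
So 7 decimal places suffice (0.00556 m); 6 would allow up to 0.0556 m.

7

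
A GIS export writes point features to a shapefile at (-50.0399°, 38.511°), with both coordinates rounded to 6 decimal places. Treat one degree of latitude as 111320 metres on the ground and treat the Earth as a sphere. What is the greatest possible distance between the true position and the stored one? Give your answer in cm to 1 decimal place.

6.6 cm

Rounding to 6 decimal places leaves each coordinate within ±5e-07° of the true value.
North–south component: 5e-07° × 111320 = 0.05566 m.
E–W at 50.0399°: 5e-07° × 111320 × cos 50.0399° = 5e-07 × 111320 × 0.6423 ≈ 0.0357479 m.
The two errors are perpendicular, so the maximum displacement is √(0.05566² + 0.0357479²) ≈ 0.0661509 m.
That is 0.0661509 m = 6.6151 cm.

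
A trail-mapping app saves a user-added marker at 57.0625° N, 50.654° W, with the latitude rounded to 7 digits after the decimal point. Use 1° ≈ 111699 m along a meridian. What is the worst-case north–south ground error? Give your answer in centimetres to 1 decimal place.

Rounding to 7 decimal places leaves the latitude within ±5e-08° of the true value.
So the N–S error is at most 5e-08 × 111699 = 0.00558495 m.
That is 0.00558495 m = 0.55849 cm.

0.6 centimetres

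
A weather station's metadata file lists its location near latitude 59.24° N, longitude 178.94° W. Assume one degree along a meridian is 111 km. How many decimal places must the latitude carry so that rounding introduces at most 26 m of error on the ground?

4 decimal places

One degree of latitude covers 111000 m.
With N decimal places the half-ulp bound is 0.5·10⁻ᴺ°, or 0.5·10⁻ᴺ × 111000 m on the ground.
Need 0.5 × 111000 × 10⁻ᴺ ≤ 26 → 10⁻ᴺ ≤ 4.685e-04, so N ≥ 3.33.
So 4 decimal places suffice (5.55 m); 3 would allow up to 55.5 m.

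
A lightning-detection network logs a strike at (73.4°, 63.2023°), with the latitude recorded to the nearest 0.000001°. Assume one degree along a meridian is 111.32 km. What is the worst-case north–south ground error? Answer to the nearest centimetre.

6 centimetres

Rounding to 6 decimal places leaves the latitude within ±5e-07° of the true value.
North–south distance: 5e-07° × 111320 m/° = 0.05566 m.
That is 0.05566 m = 5.566 cm.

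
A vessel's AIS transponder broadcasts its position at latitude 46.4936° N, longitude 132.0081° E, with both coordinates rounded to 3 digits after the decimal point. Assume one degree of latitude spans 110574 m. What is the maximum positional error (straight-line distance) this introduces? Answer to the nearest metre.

67 metres

Rounding to 3 decimal places leaves each coordinate within ±0.0005° of the true value.
North–south component: 0.0005° × 110574 = 55.287 m.
E–W at 46.4936°: 0.0005° × 110574 × cos 46.4936° = 0.0005 × 110574 × 0.6884 ≈ 38.0615 m.
Worst case both components are at the extreme and orthogonal: √(55.287² + 38.0615²) ≈ 67.1218 m.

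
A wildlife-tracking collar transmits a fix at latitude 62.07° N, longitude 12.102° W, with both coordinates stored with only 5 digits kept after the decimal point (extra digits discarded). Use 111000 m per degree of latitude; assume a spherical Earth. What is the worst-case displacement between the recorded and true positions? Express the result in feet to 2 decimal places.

4.02 feet

Truncating at 5 decimal places can drop up to a full unit in the last place, so each coordinate may be off by as much as 1e-05°.
N–S: 1e-05° × 111000 m/° = 1.11 m.
Longitude error → 1e-05 × 111000 × cos 62.07° = 1e-05 × 111000 × 0.4684 ≈ 0.519916 m.
The two errors are perpendicular, so the maximum displacement is √(1.11² + 0.519916²) ≈ 1.22573 m.
Converting: 1.22573 m × 3.2808 ft/m ≈ 4.0214 ft.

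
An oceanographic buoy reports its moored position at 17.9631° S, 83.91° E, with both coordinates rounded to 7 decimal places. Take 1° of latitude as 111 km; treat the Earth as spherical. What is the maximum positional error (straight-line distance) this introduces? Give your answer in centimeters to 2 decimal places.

0.77 centimeters

Rounding to 7 decimal places leaves each coordinate within ±5e-08° of the true value.
N–S: 5e-08° × 111000 m/° = 0.00555 m.
Longitude error → 5e-08 × 111000 × cos 17.9631° = 5e-08 × 111000 × 0.9513 ≈ 0.00527947 m.
Combining orthogonally: (0.00555² + 0.00527947²)^½ ≈ 0.00765998 m.
That is 0.00765998 m = 0.766 cm.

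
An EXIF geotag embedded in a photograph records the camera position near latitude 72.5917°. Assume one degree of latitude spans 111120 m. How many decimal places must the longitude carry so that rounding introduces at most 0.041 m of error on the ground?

6

At 72.5917° one degree of longitude covers 111120 × cos 72.5917° ≈ 111120 × 0.2992 ≈ 33244.8 m.
N decimal places → at most half a unit in the last place, 0.5 × 10⁻ᴺ° = 33244.8/2 × 10⁻ᴺ m.
Setting 16622.4 × 10⁻ᴺ ≤ 0.041 gives 10ᴺ ≥ 4.054e+05, i.e. N ≥ 5.61.
So 6 decimal places suffice (0.0166 m); 5 would allow up to 0.166 m.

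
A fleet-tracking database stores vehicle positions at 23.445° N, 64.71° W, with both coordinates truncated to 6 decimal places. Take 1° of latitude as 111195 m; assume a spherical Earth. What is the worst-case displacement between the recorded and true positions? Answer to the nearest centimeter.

15 centimeters

Truncating at 6 decimal places can drop up to a full unit in the last place, so each coordinate may be off by as much as 1e-06°.
Latitude error → 1e-06 × 111195 = 0.111195 m along the meridian.
Longitude error → 1e-06 × 111195 × cos 23.445° = 1e-06 × 111195 × 0.9174 ≈ 0.102015 m.
Combining orthogonally: (0.111195² + 0.102015²)^½ ≈ 0.150902 m.
That is 0.150902 m = 15.09 cm.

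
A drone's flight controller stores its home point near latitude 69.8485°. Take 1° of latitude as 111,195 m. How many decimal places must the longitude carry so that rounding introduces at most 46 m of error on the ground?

At 69.8485° one degree of longitude covers 111195 × cos 69.8485° ≈ 111195 × 0.3445 ≈ 38307.1 m.
With N decimal places the half-ulp bound is 0.5·10⁻ᴺ°, or 0.5·10⁻ᴺ × 38307.1 m on the ground.
Need 0.5 × 38307.1 × 10⁻ᴺ ≤ 46 → 10⁻ᴺ ≤ 2.402e-03, so N ≥ 2.62.
N = 2 would give 192 m (too coarse); N = 3 gives 19.2 m ≤ 46 m.

3 decimal places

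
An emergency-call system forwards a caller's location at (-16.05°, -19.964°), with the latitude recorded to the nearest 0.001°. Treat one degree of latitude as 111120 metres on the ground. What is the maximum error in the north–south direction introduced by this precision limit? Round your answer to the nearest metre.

Rounding to 3 decimal places leaves the latitude within ±0.0005° of the true value.
Along the meridian that is 0.0005° × 111120 m/° = 55.56 m.

56 metres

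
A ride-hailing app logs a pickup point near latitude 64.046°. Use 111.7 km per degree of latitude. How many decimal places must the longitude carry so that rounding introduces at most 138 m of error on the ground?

At 64.046° one degree of longitude covers 111700 × cos 64.046° ≈ 111700 × 0.4376 ≈ 48885.4 m.
N decimal places → at most half a unit in the last place, 0.5 × 10⁻ᴺ° = 48885.4/2 × 10⁻ᴺ m.
Setting 24442.7 × 10⁻ᴺ ≤ 138 gives 10ᴺ ≥ 177.1, i.e. N ≥ 2.25.
At 2 places the error can reach 244 m, but 3 places keeps it to 24.4 m.

3 decimal places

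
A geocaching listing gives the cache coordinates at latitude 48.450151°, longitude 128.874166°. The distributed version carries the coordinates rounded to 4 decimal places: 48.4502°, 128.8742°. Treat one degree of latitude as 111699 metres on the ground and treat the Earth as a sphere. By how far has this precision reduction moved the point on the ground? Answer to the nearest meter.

The latitude changed by -0.000049° and the longitude by -0.000034°.
N–S: -0.000049° × 111699 m/° = -5.47325 m.
E–W at 48.4502°: -0.000034° × 111699 × cos 48.4502° = -0.000034 × 111699 × 0.6633 ≈ -2.51895 m.
Hypotenuse of the two orthogonal shifts: √(5.47325² + 2.51895²) = 6.02508 m.

6 meters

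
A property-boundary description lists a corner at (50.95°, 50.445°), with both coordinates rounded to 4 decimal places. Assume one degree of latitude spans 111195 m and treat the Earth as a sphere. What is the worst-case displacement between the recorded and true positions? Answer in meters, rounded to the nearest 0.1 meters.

6.6 meters

Rounding to 4 decimal places leaves each coordinate within ±5e-05° of the true value.
Latitude error → 5e-05 × 111195 = 5.55975 m along the meridian.
E–W at 50.95°: 5e-05° × 111195 × cos 50.95° = 5e-05 × 111195 × 0.6300 ≈ 3.50263 m.
Worst case both components are at the extreme and orthogonal: √(5.55975² + 3.50263²) ≈ 6.57109 m.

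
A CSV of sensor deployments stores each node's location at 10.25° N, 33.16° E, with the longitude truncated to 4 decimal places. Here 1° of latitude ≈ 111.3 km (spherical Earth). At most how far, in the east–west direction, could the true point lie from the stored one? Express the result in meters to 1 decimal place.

Truncating at 4 decimal places can drop up to a full unit in the last place, so the longitude may be off by as much as 0.0001°.
Parallels shrink by cos φ, so at 10.25° a degree of longitude is 111300 × 0.9840 ≈ 109524 m.
East–west error: 0.0001° × 109524 m/° ≈ 10.9524 m.

11.0 meters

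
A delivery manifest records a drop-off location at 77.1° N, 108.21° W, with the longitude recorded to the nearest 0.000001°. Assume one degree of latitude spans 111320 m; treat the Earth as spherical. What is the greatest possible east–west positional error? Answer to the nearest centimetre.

Rounding to 6 decimal places leaves the longitude within ±5e-07° of the true value.
One degree of longitude at 77.1° is 111320 × cos 77.1° ≈ 111320 × 0.2233 = 24852.2 m.
East–west error: 5e-07° × 24852.2 m/° ≈ 0.0124261 m.
That is 0.0124261 m = 1.2426 cm.

1 centimetres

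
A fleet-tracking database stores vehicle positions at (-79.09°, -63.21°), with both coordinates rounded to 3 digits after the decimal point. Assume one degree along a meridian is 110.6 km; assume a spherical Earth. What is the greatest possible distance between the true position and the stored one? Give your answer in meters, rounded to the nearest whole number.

Rounding to 3 decimal places leaves each coordinate within ±0.0005° of the true value.
N–S: 0.0005° × 110600 m/° = 55.3 m.
E–W at 79.09°: 0.0005° × 110600 × cos 79.09° = 0.0005 × 110600 × 0.1893 ≈ 10.4665 m.
Combining orthogonally: (55.3² + 10.4665²)^½ ≈ 56.2818 m.

56 meters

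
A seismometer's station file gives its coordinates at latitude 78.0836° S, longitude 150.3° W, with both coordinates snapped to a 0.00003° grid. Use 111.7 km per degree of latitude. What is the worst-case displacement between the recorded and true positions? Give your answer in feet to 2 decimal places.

5.61 feet

With a 0.00003° grid the true value lies within half a step, ±0.00003°/2 = ±1.5e-05°, of the stored one.
N–S: 1.5e-05° × 111700 m/° = 1.6755 m.
East–west component at 78.0836°: 1.5e-05° × 111700 × cos 78.0836° ≈ 1.5e-05 × 23064.3 ≈ 0.345964 m.
Worst case both components are at the extreme and orthogonal: √(1.6755² + 0.345964²) ≈ 1.71085 m.
In feet: 1.71085 m ÷ 0.3048 ≈ 5.613 ft.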